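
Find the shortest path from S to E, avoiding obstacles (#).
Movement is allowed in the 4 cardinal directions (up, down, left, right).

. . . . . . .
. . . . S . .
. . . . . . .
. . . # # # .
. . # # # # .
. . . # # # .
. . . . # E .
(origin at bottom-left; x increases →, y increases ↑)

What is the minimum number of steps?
8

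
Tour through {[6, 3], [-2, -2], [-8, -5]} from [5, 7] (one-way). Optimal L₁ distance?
27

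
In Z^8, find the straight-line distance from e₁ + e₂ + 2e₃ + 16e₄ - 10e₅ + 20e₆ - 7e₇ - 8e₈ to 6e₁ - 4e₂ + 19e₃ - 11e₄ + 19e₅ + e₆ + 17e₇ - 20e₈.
54.6809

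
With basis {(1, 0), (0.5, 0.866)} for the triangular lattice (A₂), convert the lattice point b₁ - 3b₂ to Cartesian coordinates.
(-0.5, -2.598)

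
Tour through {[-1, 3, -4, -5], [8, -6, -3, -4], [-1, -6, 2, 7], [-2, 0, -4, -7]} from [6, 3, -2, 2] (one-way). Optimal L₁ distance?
67
(one optimal route: (6, 3, -2, 2) → (-1, 3, -4, -5) → (-2, 0, -4, -7) → (8, -6, -3, -4) → (-1, -6, 2, 7))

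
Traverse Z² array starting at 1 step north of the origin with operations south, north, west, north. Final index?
(-1, 2)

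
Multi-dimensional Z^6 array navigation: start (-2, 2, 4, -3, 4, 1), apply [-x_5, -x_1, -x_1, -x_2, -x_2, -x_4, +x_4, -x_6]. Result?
(-4, 0, 4, -3, 3, 0)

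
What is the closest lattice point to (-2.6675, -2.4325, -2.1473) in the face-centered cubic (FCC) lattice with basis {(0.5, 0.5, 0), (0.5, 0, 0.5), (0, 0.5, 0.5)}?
(-2.5, -2.5, -2)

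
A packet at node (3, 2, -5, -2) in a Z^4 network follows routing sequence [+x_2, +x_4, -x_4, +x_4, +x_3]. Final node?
(3, 3, -4, -1)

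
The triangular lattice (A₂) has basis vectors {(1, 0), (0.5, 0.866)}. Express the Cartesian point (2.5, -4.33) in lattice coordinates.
5b₁ - 5b₂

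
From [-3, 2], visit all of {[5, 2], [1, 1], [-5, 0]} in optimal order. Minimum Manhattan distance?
16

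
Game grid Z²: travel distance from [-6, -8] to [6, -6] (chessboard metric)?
12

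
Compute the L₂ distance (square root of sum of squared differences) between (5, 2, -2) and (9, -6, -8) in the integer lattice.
10.7703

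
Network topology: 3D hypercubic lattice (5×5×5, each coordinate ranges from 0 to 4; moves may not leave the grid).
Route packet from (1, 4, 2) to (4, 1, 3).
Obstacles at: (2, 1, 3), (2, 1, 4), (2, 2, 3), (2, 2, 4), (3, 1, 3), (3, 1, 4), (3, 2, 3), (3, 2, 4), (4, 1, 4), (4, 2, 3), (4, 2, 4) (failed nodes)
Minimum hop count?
7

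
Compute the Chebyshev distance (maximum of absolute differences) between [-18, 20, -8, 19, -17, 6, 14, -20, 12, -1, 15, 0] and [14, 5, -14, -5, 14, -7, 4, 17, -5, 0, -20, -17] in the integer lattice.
37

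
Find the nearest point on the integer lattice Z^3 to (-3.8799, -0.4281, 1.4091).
(-4, 0, 1)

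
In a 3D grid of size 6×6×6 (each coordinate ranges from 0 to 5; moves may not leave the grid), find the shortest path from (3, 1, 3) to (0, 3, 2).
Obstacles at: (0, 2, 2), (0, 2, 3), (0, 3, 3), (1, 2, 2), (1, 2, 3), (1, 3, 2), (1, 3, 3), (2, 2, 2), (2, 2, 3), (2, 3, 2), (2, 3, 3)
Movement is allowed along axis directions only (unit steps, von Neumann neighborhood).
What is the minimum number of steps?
8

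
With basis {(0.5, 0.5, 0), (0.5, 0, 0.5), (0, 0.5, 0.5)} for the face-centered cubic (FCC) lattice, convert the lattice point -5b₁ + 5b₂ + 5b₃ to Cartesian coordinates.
(0, 0, 5)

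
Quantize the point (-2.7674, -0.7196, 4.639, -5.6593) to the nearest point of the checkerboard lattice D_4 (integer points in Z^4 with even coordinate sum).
(-3, -1, 4, -6)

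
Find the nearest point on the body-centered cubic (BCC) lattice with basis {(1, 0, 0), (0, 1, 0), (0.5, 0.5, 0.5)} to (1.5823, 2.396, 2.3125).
(1.5, 2.5, 2.5)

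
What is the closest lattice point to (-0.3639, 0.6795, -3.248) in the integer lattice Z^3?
(0, 1, -3)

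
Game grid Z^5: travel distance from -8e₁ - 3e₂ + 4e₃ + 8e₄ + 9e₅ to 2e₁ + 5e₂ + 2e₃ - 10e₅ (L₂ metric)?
24.3516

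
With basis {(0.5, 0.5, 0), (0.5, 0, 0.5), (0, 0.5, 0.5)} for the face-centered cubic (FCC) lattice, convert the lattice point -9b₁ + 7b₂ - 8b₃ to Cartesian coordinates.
(-1, -8.5, -0.5)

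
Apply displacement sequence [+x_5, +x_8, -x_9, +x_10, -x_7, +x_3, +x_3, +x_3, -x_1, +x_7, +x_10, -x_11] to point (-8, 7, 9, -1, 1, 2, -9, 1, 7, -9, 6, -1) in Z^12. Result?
(-9, 7, 12, -1, 2, 2, -9, 2, 6, -7, 5, -1)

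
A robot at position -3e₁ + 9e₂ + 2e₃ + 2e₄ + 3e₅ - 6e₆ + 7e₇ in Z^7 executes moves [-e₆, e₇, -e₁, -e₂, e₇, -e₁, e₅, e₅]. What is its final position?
(-5, 8, 2, 2, 5, -7, 9)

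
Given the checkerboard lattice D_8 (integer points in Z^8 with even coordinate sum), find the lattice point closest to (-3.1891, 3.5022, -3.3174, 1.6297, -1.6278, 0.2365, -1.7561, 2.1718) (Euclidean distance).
(-3, 4, -3, 2, -2, 0, -2, 2)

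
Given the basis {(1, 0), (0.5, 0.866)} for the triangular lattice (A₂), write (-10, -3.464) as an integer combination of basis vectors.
-8b₁ - 4b₂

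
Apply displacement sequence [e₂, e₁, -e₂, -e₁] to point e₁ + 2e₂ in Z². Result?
(1, 2)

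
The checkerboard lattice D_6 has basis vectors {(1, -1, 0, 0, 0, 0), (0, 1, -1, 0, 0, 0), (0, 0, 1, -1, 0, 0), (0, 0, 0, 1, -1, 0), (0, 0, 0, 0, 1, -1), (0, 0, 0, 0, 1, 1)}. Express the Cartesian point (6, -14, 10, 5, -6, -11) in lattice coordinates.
6b₁ - 8b₂ + 2b₃ + 7b₄ + 6b₅ - 5b₆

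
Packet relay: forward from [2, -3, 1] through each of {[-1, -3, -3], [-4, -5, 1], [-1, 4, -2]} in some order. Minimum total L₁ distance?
25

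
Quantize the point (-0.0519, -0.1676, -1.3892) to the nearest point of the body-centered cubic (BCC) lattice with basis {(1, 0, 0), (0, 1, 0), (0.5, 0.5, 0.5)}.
(0, 0, -1)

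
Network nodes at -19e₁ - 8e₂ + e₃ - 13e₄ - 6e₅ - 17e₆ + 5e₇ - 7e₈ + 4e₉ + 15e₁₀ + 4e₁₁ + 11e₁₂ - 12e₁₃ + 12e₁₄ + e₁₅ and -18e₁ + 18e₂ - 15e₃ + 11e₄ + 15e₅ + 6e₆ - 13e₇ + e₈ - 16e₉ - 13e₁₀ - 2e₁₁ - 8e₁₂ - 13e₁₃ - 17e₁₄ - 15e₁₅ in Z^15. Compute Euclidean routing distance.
74.4715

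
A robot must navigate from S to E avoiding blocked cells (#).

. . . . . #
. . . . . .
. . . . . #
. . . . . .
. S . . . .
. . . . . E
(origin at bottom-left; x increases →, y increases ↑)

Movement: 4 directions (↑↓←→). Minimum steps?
5
(one shortest path: (1, 1) → (2, 1) → (3, 1) → (4, 1) → (5, 1) → (5, 0))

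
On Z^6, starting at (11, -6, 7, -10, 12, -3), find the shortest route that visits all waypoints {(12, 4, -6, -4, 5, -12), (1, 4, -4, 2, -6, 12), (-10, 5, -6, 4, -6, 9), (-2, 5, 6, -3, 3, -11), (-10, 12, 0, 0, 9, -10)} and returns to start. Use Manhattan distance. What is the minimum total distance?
250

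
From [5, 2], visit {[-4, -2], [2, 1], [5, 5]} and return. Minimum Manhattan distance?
32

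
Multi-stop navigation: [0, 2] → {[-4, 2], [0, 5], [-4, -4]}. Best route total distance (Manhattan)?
16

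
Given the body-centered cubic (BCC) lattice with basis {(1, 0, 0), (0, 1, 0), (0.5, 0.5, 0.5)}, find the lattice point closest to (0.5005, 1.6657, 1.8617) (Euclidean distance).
(0.5, 1.5, 1.5)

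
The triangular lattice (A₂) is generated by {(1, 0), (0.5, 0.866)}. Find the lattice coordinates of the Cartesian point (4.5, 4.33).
2b₁ + 5b₂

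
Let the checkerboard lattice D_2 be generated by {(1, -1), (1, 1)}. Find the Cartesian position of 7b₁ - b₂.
(6, -8)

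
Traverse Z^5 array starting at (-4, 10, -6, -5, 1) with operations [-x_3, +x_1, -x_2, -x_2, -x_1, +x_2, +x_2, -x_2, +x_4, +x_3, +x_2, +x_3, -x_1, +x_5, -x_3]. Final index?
(-5, 10, -6, -4, 2)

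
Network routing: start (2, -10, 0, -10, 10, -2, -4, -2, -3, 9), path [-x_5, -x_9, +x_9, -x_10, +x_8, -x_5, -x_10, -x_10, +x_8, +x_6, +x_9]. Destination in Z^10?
(2, -10, 0, -10, 8, -1, -4, 0, -2, 6)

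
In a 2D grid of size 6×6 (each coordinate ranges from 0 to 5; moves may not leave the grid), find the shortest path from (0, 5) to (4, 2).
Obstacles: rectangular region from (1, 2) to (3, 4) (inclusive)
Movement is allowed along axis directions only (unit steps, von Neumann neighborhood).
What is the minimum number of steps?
7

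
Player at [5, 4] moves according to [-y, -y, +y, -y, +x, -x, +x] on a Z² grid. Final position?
(6, 2)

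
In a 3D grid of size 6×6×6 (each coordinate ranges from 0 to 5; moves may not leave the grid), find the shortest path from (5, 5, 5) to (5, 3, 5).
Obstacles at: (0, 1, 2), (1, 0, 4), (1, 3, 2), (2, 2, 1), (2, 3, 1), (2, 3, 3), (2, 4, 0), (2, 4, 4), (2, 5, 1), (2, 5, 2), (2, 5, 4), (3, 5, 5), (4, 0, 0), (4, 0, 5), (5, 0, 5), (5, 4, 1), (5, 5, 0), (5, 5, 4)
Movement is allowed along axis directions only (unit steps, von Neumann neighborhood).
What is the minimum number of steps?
2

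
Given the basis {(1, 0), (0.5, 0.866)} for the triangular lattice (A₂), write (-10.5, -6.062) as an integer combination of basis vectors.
-7b₁ - 7b₂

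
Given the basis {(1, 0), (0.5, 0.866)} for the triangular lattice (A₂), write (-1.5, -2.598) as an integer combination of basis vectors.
-3b₂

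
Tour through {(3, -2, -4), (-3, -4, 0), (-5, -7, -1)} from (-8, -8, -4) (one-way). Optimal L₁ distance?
25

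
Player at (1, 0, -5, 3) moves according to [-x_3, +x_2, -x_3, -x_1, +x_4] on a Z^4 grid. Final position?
(0, 1, -7, 4)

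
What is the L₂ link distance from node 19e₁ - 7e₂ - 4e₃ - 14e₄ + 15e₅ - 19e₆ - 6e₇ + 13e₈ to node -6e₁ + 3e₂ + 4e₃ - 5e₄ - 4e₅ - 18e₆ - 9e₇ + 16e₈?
35.3553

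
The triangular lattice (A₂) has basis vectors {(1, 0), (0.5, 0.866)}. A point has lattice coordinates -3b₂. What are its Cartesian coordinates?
(-1.5, -2.598)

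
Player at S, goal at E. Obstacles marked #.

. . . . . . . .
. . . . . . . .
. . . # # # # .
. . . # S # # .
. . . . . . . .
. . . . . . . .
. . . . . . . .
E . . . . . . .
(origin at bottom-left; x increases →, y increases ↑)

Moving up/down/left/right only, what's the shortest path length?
8
(one shortest path: (4, 4) → (4, 3) → (3, 3) → (2, 3) → (1, 3) → (0, 3) → (0, 2) → (0, 1) → (0, 0))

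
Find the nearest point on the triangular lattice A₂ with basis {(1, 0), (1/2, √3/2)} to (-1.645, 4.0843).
(-1.5, 4.33)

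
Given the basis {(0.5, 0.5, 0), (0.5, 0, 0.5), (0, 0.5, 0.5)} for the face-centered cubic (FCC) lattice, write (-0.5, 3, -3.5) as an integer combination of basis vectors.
6b₁ - 7b₂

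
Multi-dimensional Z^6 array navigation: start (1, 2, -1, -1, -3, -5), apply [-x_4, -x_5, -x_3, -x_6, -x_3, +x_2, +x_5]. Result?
(1, 3, -3, -2, -3, -6)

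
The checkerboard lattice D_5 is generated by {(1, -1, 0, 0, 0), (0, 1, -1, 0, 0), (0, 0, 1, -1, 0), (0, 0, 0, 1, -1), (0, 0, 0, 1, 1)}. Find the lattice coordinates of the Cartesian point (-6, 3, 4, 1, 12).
-6b₁ - 3b₂ + b₃ - 5b₄ + 7b₅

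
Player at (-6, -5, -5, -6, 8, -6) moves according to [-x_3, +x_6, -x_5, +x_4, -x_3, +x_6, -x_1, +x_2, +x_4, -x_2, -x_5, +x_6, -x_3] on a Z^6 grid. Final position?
(-7, -5, -8, -4, 6, -3)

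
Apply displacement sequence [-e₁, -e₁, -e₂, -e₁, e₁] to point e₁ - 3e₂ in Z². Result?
(-1, -4)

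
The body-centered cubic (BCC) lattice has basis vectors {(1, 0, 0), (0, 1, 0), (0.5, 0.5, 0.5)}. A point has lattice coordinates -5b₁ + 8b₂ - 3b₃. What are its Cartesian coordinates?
(-6.5, 6.5, -1.5)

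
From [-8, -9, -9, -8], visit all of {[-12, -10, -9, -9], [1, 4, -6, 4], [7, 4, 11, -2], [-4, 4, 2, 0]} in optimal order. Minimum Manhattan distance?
88
(one optimal route: (-8, -9, -9, -8) → (-12, -10, -9, -9) → (1, 4, -6, 4) → (-4, 4, 2, 0) → (7, 4, 11, -2))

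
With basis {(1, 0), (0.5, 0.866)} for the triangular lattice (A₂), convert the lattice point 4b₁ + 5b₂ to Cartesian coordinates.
(6.5, 4.33)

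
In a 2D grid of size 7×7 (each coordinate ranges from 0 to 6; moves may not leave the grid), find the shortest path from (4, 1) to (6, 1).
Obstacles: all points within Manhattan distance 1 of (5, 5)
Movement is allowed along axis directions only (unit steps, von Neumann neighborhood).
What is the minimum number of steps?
2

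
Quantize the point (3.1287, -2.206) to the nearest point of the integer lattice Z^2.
(3, -2)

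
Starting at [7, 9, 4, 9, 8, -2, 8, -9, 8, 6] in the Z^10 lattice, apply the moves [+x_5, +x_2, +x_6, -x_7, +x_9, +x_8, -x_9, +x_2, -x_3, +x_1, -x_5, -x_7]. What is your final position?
(8, 11, 3, 9, 8, -1, 6, -8, 8, 6)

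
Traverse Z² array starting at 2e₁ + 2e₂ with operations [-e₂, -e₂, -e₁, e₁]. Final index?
(2, 0)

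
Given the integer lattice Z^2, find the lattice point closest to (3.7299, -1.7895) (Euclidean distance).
(4, -2)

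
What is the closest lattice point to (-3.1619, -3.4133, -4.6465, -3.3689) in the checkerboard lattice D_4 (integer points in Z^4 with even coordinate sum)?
(-3, -3, -5, -3)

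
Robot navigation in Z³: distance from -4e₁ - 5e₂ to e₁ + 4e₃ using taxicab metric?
14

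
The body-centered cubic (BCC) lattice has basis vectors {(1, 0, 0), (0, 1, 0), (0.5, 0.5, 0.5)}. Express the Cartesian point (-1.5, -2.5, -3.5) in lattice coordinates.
2b₁ + b₂ - 7b₃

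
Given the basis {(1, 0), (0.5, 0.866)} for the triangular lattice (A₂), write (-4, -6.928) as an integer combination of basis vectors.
-8b₂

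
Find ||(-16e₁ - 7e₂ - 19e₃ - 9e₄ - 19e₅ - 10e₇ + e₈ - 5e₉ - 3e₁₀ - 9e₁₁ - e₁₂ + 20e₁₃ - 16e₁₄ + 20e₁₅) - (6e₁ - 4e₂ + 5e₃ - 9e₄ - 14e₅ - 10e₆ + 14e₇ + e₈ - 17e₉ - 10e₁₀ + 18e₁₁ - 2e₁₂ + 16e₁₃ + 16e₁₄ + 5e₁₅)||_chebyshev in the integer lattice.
32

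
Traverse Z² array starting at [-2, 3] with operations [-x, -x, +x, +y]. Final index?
(-3, 4)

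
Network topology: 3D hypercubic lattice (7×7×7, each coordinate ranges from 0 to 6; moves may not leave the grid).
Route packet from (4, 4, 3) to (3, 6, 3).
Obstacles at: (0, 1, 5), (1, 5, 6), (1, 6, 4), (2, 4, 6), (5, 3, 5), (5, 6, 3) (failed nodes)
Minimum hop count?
3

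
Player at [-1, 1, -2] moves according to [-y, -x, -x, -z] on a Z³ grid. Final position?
(-3, 0, -3)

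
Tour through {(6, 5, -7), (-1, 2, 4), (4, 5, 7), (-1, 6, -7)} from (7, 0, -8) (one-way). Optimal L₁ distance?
41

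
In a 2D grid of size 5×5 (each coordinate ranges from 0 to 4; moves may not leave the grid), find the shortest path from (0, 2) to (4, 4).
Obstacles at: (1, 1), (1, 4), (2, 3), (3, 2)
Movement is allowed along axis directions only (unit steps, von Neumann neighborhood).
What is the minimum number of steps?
8
(one shortest path: (0, 2) → (1, 2) → (2, 2) → (2, 1) → (3, 1) → (4, 1) → (4, 2) → (4, 3) → (4, 4))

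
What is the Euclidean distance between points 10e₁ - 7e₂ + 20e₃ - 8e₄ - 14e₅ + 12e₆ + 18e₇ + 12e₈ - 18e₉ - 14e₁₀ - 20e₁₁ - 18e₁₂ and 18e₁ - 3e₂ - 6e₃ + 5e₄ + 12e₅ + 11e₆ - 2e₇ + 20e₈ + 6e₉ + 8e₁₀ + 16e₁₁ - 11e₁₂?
66.8655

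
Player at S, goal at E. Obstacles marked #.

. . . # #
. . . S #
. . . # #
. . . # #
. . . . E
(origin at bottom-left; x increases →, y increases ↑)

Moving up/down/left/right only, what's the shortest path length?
6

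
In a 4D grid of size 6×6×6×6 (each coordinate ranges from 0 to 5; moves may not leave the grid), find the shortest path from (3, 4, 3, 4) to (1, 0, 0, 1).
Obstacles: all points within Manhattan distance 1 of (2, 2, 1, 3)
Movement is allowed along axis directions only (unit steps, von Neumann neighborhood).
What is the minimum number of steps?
12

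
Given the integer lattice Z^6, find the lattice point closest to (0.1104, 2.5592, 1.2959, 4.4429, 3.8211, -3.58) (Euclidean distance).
(0, 3, 1, 4, 4, -4)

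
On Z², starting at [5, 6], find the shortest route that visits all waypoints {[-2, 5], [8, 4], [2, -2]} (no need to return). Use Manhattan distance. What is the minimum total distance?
27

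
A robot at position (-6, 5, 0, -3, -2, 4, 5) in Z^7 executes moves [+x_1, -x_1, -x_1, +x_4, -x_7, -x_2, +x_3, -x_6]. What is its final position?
(-7, 4, 1, -2, -2, 3, 4)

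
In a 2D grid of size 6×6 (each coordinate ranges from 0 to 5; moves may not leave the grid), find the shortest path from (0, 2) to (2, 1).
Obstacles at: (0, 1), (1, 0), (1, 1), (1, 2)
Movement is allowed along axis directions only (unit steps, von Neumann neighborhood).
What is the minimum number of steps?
5
(one shortest path: (0, 2) → (0, 3) → (1, 3) → (2, 3) → (2, 2) → (2, 1))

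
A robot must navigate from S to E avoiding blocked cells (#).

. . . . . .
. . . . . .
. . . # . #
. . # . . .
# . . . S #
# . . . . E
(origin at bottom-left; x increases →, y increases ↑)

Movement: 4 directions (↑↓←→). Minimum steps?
2
(one shortest path: (4, 1) → (4, 0) → (5, 0))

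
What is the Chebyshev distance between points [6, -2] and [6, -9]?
7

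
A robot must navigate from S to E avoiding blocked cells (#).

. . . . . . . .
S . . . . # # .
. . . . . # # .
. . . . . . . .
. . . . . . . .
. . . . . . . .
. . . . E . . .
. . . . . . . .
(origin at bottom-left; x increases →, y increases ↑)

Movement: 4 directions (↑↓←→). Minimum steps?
9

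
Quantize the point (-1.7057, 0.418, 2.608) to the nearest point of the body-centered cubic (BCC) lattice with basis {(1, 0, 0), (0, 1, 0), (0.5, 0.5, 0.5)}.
(-1.5, 0.5, 2.5)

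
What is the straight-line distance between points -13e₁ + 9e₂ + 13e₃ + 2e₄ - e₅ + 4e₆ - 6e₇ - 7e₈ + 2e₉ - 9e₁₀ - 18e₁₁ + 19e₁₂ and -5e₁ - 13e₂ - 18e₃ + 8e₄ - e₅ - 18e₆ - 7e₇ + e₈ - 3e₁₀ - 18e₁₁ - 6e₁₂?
52.5262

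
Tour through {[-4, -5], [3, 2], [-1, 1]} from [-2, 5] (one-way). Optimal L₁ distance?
22
(one optimal route: (-2, 5) → (3, 2) → (-1, 1) → (-4, -5))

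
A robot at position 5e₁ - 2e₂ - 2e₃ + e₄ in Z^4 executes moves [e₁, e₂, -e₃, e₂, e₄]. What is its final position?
(6, 0, -3, 2)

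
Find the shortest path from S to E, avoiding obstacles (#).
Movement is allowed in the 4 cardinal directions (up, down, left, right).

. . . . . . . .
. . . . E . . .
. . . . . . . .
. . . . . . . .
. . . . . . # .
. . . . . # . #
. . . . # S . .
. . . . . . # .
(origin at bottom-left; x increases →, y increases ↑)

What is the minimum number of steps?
10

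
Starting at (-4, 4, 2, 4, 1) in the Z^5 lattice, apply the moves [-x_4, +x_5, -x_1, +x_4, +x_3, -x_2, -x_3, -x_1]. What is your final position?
(-6, 3, 2, 4, 2)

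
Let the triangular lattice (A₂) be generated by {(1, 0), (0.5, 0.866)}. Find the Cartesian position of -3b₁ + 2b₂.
(-2, 1.732)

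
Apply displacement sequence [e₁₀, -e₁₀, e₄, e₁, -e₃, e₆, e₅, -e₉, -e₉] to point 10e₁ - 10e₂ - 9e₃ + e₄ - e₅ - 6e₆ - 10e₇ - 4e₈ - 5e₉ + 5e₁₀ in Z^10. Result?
(11, -10, -10, 2, 0, -5, -10, -4, -7, 5)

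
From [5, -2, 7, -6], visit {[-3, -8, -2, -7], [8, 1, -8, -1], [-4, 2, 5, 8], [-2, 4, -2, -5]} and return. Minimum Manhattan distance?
124
(one optimal route: (5, -2, 7, -6) → (-3, -8, -2, -7) → (-2, 4, -2, -5) → (-4, 2, 5, 8) → (8, 1, -8, -1) → (5, -2, 7, -6))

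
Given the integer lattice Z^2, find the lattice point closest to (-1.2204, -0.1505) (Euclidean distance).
(-1, 0)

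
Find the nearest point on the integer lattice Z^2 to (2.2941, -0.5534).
(2, -1)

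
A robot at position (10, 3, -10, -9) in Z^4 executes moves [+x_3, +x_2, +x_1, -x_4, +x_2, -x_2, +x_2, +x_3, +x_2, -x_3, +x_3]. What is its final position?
(11, 6, -8, -10)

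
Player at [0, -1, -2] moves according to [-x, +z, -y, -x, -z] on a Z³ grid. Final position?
(-2, -2, -2)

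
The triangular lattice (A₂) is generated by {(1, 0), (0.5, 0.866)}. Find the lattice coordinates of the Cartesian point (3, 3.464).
b₁ + 4b₂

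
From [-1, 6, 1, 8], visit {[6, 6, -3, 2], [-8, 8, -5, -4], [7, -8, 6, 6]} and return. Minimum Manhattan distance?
108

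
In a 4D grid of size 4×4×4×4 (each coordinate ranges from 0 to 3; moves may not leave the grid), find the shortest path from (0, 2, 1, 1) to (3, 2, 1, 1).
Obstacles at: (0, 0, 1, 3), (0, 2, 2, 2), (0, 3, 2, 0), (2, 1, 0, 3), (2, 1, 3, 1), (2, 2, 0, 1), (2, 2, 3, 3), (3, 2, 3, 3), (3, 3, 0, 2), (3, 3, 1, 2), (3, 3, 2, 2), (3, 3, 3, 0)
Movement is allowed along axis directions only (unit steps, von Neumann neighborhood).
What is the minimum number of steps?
3
(one shortest path: (0, 2, 1, 1) → (1, 2, 1, 1) → (2, 2, 1, 1) → (3, 2, 1, 1))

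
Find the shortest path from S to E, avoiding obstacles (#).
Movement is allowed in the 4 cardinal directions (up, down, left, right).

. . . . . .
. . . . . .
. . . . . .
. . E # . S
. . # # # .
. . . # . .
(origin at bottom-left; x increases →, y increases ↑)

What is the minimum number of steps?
5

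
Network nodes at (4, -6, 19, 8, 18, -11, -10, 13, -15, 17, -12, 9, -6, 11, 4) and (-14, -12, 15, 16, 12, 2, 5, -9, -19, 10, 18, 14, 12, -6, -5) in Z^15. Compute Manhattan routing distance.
182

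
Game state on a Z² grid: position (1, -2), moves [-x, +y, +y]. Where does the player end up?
(0, 0)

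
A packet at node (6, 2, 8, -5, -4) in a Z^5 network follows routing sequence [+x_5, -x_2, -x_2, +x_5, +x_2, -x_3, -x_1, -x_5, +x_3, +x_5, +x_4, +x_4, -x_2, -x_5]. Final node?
(5, 0, 8, -3, -3)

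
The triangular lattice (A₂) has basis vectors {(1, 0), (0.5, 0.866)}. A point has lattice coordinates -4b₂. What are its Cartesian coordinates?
(-2, -3.464)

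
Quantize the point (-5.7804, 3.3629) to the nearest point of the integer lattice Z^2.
(-6, 3)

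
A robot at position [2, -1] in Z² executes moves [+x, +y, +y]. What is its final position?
(3, 1)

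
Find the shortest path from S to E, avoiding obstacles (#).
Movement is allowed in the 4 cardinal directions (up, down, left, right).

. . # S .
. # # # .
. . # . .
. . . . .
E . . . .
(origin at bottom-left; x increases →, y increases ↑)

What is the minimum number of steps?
9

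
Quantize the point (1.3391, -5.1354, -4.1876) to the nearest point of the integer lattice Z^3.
(1, -5, -4)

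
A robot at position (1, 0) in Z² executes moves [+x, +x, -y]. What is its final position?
(3, -1)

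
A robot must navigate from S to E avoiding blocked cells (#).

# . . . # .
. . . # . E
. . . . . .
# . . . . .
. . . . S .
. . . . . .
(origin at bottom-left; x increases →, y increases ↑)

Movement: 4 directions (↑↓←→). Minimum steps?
4
(one shortest path: (4, 1) → (5, 1) → (5, 2) → (5, 3) → (5, 4))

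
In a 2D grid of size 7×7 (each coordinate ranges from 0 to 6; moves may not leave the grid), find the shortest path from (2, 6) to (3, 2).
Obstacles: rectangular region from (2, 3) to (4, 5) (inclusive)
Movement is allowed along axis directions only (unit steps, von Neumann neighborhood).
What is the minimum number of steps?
7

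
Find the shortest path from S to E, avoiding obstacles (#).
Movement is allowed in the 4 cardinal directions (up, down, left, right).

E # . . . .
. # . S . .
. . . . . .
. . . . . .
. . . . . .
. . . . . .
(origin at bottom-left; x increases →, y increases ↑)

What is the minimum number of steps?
6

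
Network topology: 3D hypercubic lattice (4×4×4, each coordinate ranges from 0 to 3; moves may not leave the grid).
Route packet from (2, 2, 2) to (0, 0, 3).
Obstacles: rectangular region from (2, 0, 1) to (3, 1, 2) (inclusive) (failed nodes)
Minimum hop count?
5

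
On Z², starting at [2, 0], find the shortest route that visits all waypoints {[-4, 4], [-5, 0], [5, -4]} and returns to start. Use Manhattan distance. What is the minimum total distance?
36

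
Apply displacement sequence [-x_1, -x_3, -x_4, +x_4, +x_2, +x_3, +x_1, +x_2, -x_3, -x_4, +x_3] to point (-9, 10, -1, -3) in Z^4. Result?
(-9, 12, -1, -4)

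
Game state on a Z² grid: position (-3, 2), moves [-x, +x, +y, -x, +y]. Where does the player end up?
(-4, 4)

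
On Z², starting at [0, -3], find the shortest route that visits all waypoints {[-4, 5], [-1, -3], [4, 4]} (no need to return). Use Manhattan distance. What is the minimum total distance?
21
(one optimal route: (0, -3) → (-1, -3) → (-4, 5) → (4, 4))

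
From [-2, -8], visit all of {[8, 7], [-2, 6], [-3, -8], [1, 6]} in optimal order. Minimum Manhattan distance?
27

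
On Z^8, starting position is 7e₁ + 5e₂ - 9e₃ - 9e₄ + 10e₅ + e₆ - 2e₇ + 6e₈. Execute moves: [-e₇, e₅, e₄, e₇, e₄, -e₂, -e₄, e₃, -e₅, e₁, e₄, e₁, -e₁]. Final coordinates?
(8, 4, -8, -7, 10, 1, -2, 6)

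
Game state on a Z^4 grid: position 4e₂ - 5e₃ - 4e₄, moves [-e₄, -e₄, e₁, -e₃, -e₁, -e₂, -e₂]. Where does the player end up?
(0, 2, -6, -6)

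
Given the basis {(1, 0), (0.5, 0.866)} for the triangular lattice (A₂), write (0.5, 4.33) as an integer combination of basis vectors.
-2b₁ + 5b₂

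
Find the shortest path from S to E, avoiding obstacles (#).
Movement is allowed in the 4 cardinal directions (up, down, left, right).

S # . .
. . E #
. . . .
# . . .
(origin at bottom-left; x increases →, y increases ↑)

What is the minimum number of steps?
3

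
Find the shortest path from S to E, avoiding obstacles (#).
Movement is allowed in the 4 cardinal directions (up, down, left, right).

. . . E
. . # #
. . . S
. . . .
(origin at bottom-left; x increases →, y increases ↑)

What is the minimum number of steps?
6
(one shortest path: (3, 1) → (2, 1) → (1, 1) → (1, 2) → (1, 3) → (2, 3) → (3, 3))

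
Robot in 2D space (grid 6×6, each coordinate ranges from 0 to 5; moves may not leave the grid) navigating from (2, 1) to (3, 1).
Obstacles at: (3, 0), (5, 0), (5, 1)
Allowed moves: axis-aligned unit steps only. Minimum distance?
1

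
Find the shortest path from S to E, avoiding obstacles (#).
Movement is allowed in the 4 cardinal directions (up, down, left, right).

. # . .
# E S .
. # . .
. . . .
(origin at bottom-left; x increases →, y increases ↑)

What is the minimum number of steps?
1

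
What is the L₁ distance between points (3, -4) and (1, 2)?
8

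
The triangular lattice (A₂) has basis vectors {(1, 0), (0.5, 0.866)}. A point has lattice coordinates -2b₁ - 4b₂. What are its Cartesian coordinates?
(-4, -3.464)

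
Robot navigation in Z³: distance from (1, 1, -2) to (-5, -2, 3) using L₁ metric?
14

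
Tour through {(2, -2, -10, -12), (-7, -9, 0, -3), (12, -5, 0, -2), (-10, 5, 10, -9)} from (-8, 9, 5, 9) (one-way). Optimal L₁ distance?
119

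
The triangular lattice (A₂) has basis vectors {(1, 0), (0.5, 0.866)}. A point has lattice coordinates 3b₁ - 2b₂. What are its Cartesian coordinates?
(2, -1.732)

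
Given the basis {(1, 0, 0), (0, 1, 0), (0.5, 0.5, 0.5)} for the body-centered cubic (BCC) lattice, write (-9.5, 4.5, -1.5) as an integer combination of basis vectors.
-8b₁ + 6b₂ - 3b₃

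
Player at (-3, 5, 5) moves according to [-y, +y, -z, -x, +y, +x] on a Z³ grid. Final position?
(-3, 6, 4)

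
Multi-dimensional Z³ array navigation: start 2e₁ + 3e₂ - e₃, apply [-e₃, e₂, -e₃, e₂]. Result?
(2, 5, -3)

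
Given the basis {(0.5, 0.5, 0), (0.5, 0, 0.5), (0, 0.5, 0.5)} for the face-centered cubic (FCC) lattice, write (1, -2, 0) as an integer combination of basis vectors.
-b₁ + 3b₂ - 3b₃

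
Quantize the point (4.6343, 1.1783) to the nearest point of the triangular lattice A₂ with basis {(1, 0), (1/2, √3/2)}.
(4.5, 0.866)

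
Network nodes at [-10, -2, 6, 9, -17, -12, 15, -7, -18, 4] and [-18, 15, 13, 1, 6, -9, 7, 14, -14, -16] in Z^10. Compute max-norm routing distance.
23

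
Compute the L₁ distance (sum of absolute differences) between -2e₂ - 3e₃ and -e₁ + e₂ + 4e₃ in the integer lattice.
11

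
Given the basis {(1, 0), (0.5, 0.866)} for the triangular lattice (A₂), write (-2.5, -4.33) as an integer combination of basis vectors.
-5b₂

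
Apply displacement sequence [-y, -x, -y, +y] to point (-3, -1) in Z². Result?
(-4, -2)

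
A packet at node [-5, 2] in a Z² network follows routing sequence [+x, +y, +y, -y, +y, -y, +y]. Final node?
(-4, 4)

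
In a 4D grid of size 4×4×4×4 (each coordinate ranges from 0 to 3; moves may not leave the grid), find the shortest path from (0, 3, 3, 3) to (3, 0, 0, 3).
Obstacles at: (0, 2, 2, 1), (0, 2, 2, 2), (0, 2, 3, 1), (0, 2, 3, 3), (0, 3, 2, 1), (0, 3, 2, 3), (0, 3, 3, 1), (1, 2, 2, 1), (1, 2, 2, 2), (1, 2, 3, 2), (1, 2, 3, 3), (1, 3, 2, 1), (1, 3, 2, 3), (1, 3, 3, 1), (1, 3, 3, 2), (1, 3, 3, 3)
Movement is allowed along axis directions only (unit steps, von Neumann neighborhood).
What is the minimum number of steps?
11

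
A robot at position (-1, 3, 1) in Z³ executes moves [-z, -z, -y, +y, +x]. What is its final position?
(0, 3, -1)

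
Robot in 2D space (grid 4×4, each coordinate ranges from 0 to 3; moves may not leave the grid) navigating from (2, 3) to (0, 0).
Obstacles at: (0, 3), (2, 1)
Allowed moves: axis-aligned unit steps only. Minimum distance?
5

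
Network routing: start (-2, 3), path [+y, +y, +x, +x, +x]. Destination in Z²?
(1, 5)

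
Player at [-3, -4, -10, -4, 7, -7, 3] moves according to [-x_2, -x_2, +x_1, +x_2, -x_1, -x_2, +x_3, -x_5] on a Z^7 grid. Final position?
(-3, -6, -9, -4, 6, -7, 3)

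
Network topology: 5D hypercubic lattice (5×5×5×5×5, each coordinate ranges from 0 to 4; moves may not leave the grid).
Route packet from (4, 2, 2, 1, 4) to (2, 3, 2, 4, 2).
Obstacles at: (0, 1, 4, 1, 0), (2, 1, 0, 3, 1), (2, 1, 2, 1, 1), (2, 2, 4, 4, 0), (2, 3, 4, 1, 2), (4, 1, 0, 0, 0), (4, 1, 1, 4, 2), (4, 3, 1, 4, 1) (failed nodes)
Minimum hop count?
8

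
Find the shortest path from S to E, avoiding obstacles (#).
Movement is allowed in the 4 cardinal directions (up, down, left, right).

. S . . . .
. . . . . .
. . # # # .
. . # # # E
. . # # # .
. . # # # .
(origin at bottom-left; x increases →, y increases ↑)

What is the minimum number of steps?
7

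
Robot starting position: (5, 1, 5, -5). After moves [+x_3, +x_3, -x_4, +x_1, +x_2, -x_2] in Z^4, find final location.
(6, 1, 7, -6)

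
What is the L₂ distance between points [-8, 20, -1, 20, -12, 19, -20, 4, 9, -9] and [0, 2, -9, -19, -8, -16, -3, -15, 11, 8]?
64.4748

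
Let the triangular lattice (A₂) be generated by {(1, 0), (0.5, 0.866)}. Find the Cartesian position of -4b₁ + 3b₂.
(-2.5, 2.598)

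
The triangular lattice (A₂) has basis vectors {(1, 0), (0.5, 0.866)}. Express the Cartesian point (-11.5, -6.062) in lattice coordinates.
-8b₁ - 7b₂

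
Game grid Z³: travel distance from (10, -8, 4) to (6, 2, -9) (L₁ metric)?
27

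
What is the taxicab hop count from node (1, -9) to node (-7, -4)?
13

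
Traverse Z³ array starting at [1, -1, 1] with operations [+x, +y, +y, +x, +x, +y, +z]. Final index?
(4, 2, 2)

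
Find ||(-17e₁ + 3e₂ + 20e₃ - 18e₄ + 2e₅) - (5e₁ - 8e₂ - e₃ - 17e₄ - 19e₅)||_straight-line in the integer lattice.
38.5746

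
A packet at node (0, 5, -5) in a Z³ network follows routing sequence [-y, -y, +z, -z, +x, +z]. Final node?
(1, 3, -4)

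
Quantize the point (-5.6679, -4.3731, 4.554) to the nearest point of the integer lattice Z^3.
(-6, -4, 5)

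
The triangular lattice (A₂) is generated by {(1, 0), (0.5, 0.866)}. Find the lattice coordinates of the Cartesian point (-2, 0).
-2b₁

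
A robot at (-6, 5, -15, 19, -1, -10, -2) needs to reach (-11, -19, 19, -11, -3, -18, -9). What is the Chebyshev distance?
34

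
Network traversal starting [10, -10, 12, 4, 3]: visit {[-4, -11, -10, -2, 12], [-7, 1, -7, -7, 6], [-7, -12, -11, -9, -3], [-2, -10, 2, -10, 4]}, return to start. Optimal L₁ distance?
174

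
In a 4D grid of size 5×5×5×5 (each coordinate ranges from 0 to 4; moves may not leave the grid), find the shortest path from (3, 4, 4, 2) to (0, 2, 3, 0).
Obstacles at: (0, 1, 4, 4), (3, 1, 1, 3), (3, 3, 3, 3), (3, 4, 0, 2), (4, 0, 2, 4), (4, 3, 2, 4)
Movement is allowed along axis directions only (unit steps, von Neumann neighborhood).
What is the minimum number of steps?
8
(one shortest path: (3, 4, 4, 2) → (2, 4, 4, 2) → (1, 4, 4, 2) → (0, 4, 4, 2) → (0, 3, 4, 2) → (0, 2, 4, 2) → (0, 2, 3, 2) → (0, 2, 3, 1) → (0, 2, 3, 0))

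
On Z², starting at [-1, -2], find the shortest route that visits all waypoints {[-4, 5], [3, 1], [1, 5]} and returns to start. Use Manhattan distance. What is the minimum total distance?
28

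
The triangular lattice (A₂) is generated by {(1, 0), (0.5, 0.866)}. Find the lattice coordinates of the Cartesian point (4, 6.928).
8b₂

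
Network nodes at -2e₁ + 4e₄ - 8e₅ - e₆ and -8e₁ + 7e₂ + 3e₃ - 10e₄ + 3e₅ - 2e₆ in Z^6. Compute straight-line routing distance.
20.2978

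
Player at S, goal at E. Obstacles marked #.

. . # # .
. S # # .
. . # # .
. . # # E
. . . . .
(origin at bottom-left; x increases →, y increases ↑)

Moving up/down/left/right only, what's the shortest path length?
7
(one shortest path: (1, 3) → (1, 2) → (1, 1) → (1, 0) → (2, 0) → (3, 0) → (4, 0) → (4, 1))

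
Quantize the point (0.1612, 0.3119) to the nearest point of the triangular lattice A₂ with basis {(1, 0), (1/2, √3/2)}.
(0, 0)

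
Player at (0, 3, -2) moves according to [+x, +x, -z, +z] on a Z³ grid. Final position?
(2, 3, -2)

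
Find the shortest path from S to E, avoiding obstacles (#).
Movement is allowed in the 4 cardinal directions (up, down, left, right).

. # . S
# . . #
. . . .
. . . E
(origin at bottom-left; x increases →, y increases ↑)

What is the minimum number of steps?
5
(one shortest path: (3, 3) → (2, 3) → (2, 2) → (2, 1) → (3, 1) → (3, 0))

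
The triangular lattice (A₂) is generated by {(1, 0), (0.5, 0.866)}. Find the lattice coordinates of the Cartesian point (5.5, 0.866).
5b₁ + b₂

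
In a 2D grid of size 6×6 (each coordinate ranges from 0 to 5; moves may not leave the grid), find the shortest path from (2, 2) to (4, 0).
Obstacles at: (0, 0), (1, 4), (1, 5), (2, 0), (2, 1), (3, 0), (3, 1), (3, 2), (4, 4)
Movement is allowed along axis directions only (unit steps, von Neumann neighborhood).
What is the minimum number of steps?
6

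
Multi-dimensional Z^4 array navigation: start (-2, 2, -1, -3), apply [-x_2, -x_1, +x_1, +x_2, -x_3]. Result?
(-2, 2, -2, -3)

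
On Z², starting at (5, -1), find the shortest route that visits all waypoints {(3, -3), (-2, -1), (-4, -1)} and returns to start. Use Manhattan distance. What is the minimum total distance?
22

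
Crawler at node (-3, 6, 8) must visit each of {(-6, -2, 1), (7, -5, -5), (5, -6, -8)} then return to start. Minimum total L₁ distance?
82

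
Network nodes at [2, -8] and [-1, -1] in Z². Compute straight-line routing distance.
7.61577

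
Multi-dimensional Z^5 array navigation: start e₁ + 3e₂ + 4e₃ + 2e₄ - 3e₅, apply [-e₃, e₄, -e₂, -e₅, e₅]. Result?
(1, 2, 3, 3, -3)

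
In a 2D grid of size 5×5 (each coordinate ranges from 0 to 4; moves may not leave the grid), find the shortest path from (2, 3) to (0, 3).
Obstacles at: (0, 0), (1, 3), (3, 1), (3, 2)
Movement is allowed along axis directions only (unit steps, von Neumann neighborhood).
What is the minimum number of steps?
4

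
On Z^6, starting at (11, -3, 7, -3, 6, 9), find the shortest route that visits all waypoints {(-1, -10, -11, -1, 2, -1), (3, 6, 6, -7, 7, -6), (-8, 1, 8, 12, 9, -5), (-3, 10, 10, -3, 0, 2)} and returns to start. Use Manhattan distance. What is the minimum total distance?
228
(one optimal route: (11, -3, 7, -3, 6, 9) → (-1, -10, -11, -1, 2, -1) → (-3, 10, 10, -3, 0, 2) → (-8, 1, 8, 12, 9, -5) → (3, 6, 6, -7, 7, -6) → (11, -3, 7, -3, 6, 9))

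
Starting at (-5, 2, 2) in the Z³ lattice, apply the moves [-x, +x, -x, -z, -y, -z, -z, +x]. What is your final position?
(-5, 1, -1)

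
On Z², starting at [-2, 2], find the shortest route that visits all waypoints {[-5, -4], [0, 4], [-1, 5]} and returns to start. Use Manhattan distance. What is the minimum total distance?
28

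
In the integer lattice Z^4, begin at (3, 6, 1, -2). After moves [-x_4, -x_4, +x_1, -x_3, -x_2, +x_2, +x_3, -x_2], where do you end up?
(4, 5, 1, -4)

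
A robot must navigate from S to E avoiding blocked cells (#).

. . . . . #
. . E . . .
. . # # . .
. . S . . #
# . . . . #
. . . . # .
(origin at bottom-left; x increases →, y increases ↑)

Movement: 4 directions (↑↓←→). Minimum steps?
4
(one shortest path: (2, 2) → (1, 2) → (1, 3) → (1, 4) → (2, 4))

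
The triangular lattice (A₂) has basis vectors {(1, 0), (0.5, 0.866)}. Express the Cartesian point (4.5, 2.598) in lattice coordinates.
3b₁ + 3b₂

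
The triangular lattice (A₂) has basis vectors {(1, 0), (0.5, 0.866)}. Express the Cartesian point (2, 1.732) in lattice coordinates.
b₁ + 2b₂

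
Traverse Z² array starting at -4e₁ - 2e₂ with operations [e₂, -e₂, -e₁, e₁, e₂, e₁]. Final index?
(-3, -1)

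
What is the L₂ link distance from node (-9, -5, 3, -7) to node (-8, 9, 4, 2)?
16.7033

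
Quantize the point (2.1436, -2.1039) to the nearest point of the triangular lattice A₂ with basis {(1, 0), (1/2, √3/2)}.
(2, -1.732)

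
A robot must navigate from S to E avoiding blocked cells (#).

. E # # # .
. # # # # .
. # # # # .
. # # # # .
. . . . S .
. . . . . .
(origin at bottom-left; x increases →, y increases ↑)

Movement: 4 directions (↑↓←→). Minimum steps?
9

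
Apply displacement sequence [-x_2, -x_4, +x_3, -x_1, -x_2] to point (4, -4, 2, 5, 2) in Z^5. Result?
(3, -6, 3, 4, 2)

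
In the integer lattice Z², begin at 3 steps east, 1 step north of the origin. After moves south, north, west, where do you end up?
(2, 1)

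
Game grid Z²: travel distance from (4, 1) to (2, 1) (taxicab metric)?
2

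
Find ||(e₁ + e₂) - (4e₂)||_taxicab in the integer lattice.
4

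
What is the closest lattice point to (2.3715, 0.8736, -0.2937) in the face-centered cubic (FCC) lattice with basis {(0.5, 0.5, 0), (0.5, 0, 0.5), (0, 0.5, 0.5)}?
(2.5, 1, -0.5)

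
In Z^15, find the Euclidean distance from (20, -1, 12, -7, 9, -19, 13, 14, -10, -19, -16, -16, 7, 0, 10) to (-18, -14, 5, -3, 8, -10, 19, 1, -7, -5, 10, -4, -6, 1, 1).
56.9298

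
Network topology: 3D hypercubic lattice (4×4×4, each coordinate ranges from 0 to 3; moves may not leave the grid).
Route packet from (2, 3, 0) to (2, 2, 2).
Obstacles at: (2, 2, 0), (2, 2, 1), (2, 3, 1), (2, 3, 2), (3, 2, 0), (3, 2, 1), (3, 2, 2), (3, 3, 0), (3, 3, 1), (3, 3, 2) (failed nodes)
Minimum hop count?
5
(one shortest path: (2, 3, 0) → (1, 3, 0) → (1, 2, 0) → (1, 2, 1) → (1, 2, 2) → (2, 2, 2))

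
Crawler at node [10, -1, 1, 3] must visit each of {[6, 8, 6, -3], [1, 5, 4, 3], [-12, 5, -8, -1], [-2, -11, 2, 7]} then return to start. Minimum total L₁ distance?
140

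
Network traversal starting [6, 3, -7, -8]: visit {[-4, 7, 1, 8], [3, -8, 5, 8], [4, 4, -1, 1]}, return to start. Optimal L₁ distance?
106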